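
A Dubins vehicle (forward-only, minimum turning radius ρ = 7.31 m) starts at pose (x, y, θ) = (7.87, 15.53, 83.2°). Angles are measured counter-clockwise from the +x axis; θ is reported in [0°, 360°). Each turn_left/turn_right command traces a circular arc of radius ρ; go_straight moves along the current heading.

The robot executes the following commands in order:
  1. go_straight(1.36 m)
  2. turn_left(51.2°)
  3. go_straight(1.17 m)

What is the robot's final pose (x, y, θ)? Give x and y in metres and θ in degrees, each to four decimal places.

set_pose: (x, y, θ) = (7.8700, 15.5300, 83.2000°), ρ = 7.31
go_straight(1.36): x += 1.36·cos θ, y += 1.36·sin θ → (8.0310, 16.8804, 83.2000°)
turn_left(51.2°): centre at ρ to the left, rotate +51.2° → (5.9952, 22.8605, 134.4000°)
go_straight(1.17): x += 1.17·cos θ, y += 1.17·sin θ → (5.1766, 23.6964, 134.4000°)

(5.1766, 23.6964, 134.4000°)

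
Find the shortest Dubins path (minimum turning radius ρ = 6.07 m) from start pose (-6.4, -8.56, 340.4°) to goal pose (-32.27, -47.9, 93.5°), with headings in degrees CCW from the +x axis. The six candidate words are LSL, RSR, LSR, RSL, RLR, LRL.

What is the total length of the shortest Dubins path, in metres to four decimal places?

Let ψ = atan2(Δy, Δx) = atan2(-39.34, -25.87) = -123.3289° be the start→goal bearing.
Normalize: d = |goal − start| / ρ = 47.083888/6.07 = 7.756818, α = (θ_start − ψ) mod 360° = 103.7289° = 1.810411 rad, β = (θ_goal − ψ) mod 360° = 216.8289° = 3.784379 rad.
Common terms: sin α = 0.971429, cos α = -0.237329, sin β = -0.599428, cos β = -0.800429, cos(α−β) = -0.392337, d² = 60.168232. Work in radians in the unit-radius frame; every candidate has L = ρ·(t + p + q).
LSL: p² = 2 + d² − 2cos(α−β) + 2d(sin α − sin β) = 87.322616; p = √p² = 9.344657; φ = atan2(cos β − cos α, d + sin α − sin β) = -0.060296 rad; t = (φ − α) mod 2π = 4.412478 rad, q = (β − φ) mod 2π = 3.844674 rad → L = 6.07·(4.412478 + 9.344657 + 3.844674) = 6.07·17.601810 = 106.842985 m
RSR: p² = 2 + d² − 2cos(α−β) + 2d(sin β − sin α) = 38.583197; p = √p² = 6.211537; φ = atan2(cos α − cos β, d − sin α + sin β) = 0.090779 rad; t = (α − φ) mod 2π = 1.719633 rad, q = (φ − β) mod 2π = 2.589585 rad → L = 6.07·(1.719633 + 6.211537 + 2.589585) = 6.07·10.520755 = 63.860985 m
LSR: p² = d² − 2 + 2cos(α−β) + 2d(sin α + sin β) = 63.154654; p = √p² = 7.946990; φ = atan2(−cos α − cos β, d + sin α + sin β) − atan2(−2, p) = 0.373525 rad; t = (φ − α) mod 2π = 4.846299 rad, q = (φ − β) mod 2π = 2.872331 rad → L = 6.07·(4.846299 + 7.946990 + 2.872331) = 6.07·15.665620 = 95.090313 m
RSL: p² = d² − 2 + 2cos(α−β) − 2d(sin α + sin β) = 51.612462; p = √p² = 7.184181; φ = atan2(cos α + cos β, d − sin α − sin β) − atan2(2, p) = -0.411126 rad; t = (α − φ) mod 2π = 2.221538 rad, q = (β − φ) mod 2π = 4.195505 rad → L = 6.07·(2.221538 + 7.184181 + 4.195505) = 6.07·13.601224 = 82.559430 m
RLR: c = (6 − d² + 2cos(α−β) + 2d(sin α − sin β))/8 = -3.822900, |c| > 1 → infeasible
LRL: c = (6 − d² + 2cos(α−β) − 2d(sin α − sin β))/8 = -9.915327, |c| > 1 → infeasible
Shortest: RSR with L = 63.860985 m ≈ 63.8610 m

63.8610 m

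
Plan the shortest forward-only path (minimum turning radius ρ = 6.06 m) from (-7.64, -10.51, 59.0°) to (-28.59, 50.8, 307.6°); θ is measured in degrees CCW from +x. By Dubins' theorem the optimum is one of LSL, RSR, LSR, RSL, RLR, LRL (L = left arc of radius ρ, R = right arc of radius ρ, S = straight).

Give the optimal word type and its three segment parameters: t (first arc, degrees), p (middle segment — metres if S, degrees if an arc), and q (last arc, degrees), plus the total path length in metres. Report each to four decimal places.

LSR: t = 63.6802°, p = 56.9649 m, q = 175.0802°, L = 82.2179 m

Let ψ = atan2(Δy, Δx) = atan2(61.31, -20.95) = 108.8656° be the start→goal bearing.
Normalize: d = |goal − start| / ρ = 64.790575/6.06 = 10.691514, α = (θ_start − ψ) mod 360° = 310.1344° = 5.412866 rad, β = (θ_goal − ψ) mod 360° = 198.7344° = 3.468569 rad.
Common terms: sin α = -0.764535, cos α = 0.644583, sin β = -0.321181, cos β = -0.947018, cos(α−β) = -0.364877, d² = 114.308472. Work in radians in the unit-radius frame; every candidate has L = ρ·(t + p + q).
LSL: p² = 2 + d² − 2cos(α−β) + 2d(sin α − sin β) = 107.557992; p = √p² = 10.371017; φ = atan2(cos β − cos α, d + sin α − sin β) = -0.154075 rad; t = (φ − α) mod 2π = 0.716244 rad, q = (β − φ) mod 2π = 3.622644 rad → L = 6.06·(0.716244 + 10.371017 + 3.622644) = 6.06·14.709905 = 89.142027 m
RSR: p² = 2 + d² − 2cos(α−β) + 2d(sin β − sin α) = 126.518459; p = √p² = 11.248042; φ = atan2(cos α − cos β, d − sin α + sin β) = 0.141977 rad; t = (α − φ) mod 2π = 5.270890 rad, q = (φ − β) mod 2π = 2.956593 rad → L = 6.06·(5.270890 + 11.248042 + 2.956593) = 6.06·19.475525 = 118.021679 m
LSR: p² = d² − 2 + 2cos(α−β) + 2d(sin α + sin β) = 88.362820; p = √p² = 9.400150; φ = atan2(−cos α − cos β, d + sin α + sin β) − atan2(−2, p) = 0.241111 rad; t = (φ − α) mod 2π = 1.111430 rad, q = (φ − β) mod 2π = 3.055727 rad → L = 6.06·(1.111430 + 9.400150 + 3.055727) = 6.06·13.567307 = 82.217878 m
RSL: p² = d² − 2 + 2cos(α−β) − 2d(sin α + sin β) = 134.794616; p = √p² = 11.610108; φ = atan2(cos α + cos β, d − sin α − sin β) − atan2(2, p) = -0.196263 rad; t = (α − φ) mod 2π = 5.609130 rad, q = (β − φ) mod 2π = 3.664833 rad → L = 6.06·(5.609130 + 11.610108 + 3.664833) = 6.06·20.884071 = 126.557470 m
RLR: c = (6 − d² + 2cos(α−β) + 2d(sin α − sin β))/8 = -14.814807, |c| > 1 → infeasible
LRL: c = (6 − d² + 2cos(α−β) − 2d(sin α − sin β))/8 = -12.444749, |c| > 1 → infeasible
Shortest: LSR with L = 82.217878 m ≈ 82.2179 m
Convert LSR to answer units (arcs ×180/π): t = 1.111430·180/π = 63.6802°, p = ρ·p = 6.06·9.400150 = 56.9649 m, q = 3.055727·180/π = 175.0802°, L = 82.2179 m.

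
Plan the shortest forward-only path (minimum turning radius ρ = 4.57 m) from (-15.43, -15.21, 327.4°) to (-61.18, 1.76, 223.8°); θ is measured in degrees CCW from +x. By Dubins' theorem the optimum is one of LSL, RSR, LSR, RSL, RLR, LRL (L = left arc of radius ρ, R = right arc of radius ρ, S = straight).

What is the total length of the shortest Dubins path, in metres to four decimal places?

Let ψ = atan2(Δy, Δx) = atan2(16.97, -45.75) = 159.6487° be the start→goal bearing.
Normalize: d = |goal − start| / ρ = 48.795936/4.57 = 10.677448, α = (θ_start − ψ) mod 360° = 167.7513° = 2.927812 rad, β = (θ_goal − ψ) mod 360° = 64.1513° = 1.119651 rad.
Common terms: sin α = 0.212156, cos α = -0.977236, sin β = 0.899948, cos β = 0.435997, cos(α−β) = -0.235142, d² = 114.007891. Work in radians in the unit-radius frame; every candidate has L = ρ·(t + p + q).
LSL: p² = 2 + d² − 2cos(α−β) + 2d(sin α − sin β) = 101.790440; p = √p² = 10.089125; φ = atan2(cos β − cos α, d + sin α − sin β) = 0.140537 rad; t = (φ − α) mod 2π = 3.495910 rad, q = (β − φ) mod 2π = 0.979114 rad → L = 4.57·(3.495910 + 10.089125 + 0.979114) = 4.57·14.564149 = 66.558161 m
RSR: p² = 2 + d² − 2cos(α−β) + 2d(sin β − sin α) = 131.165910; p = √p² = 11.452769; φ = atan2(cos α − cos β, d − sin α + sin β) = -0.123712 rad; t = (α − φ) mod 2π = 3.051524 rad, q = (φ − β) mod 2π = 5.039822 rad → L = 4.57·(3.051524 + 11.452769 + 5.039822) = 4.57·19.544115 = 89.316606 m
LSR: p² = d² − 2 + 2cos(α−β) + 2d(sin α + sin β) = 135.286476; p = √p² = 11.631271; φ = atan2(−cos α − cos β, d + sin α + sin β) − atan2(−2, p) = 0.216161 rad; t = (φ − α) mod 2π = 3.571534 rad, q = (φ − β) mod 2π = 5.379696 rad → L = 4.57·(3.571534 + 11.631271 + 5.379696) = 4.57·20.582501 = 94.062031 m
RSL: p² = d² − 2 + 2cos(α−β) − 2d(sin α + sin β) = 87.788737; p = √p² = 9.369564; φ = atan2(cos α + cos β, d − sin α − sin β) − atan2(2, p) = -0.266824 rad; t = (α − φ) mod 2π = 3.194636 rad, q = (β − φ) mod 2π = 1.386475 rad → L = 4.57·(3.194636 + 9.369564 + 1.386475) = 4.57·13.950676 = 63.754587 m
RLR: c = (6 − d² + 2cos(α−β) + 2d(sin α − sin β))/8 = -15.395739, |c| > 1 → infeasible
LRL: c = (6 − d² + 2cos(α−β) − 2d(sin α − sin β))/8 = -11.723805, |c| > 1 → infeasible
Shortest: RSL with L = 63.754587 m ≈ 63.7546 m

63.7546 m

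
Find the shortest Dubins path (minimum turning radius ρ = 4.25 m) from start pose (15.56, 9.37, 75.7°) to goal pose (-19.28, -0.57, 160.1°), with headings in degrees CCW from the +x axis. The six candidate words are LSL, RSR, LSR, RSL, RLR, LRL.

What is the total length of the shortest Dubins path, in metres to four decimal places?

42.5131 m

Let ψ = atan2(Δy, Δx) = atan2(-9.94, -34.84) = -164.0763° be the start→goal bearing.
Normalize: d = |goal − start| / ρ = 36.230225/4.25 = 8.524759, α = (θ_start − ψ) mod 360° = 239.7763° = 4.184886 rad, β = (θ_goal − ψ) mod 360° = 324.1763° = 5.657944 rad.
Common terms: sin α = -0.864067, cos α = -0.503377, sin β = -0.585293, cos β = 0.810822, cos(α−β) = 0.097583, d² = 72.671513. Work in radians in the unit-radius frame; every candidate has L = ρ·(t + p + q).
LSL: p² = 2 + d² − 2cos(α−β) + 2d(sin α − sin β) = 69.723382; p = √p² = 8.350053; φ = atan2(cos β − cos α, d + sin α − sin β) = 0.158045 rad; t = (φ − α) mod 2π = 2.256344 rad, q = (β − φ) mod 2π = 5.499899 rad → L = 4.25·(2.256344 + 8.350053 + 5.499899) = 4.25·16.106296 = 68.451758 m
RSR: p² = 2 + d² − 2cos(α−β) + 2d(sin β − sin α) = 79.229312; p = √p² = 8.901085; φ = atan2(cos α − cos β, d − sin α + sin β) = -0.148187 rad; t = (α − φ) mod 2π = 4.333073 rad, q = (φ − β) mod 2π = 0.477054 rad → L = 4.25·(4.333073 + 8.901085 + 0.477054) = 4.25·13.711212 = 58.272652 m
LSR: p² = d² − 2 + 2cos(α−β) + 2d(sin α + sin β) = 46.155796; p = √p² = 6.793806; φ = atan2(−cos α − cos β, d + sin α + sin β) − atan2(−2, p) = 0.242873 rad; t = (φ − α) mod 2π = 2.341172 rad, q = (φ − β) mod 2π = 0.868114 rad → L = 4.25·(2.341172 + 6.793806 + 0.868114) = 4.25·10.003091 = 42.513139 m
RSL: p² = d² − 2 + 2cos(α−β) − 2d(sin α + sin β) = 95.577561; p = √p² = 9.776378; φ = atan2(cos α + cos β, d − sin α − sin β) − atan2(2, p) = -0.170976 rad; t = (α − φ) mod 2π = 4.355862 rad, q = (β − φ) mod 2π = 5.828920 rad → L = 4.25·(4.355862 + 9.776378 + 5.828920) = 4.25·19.961160 = 84.834931 m
RLR: c = (6 − d² + 2cos(α−β) + 2d(sin α − sin β))/8 = -8.903664, |c| > 1 → infeasible
LRL: c = (6 − d² + 2cos(α−β) − 2d(sin α − sin β))/8 = -7.715423, |c| > 1 → infeasible
Shortest: LSR with L = 42.513139 m ≈ 42.5131 m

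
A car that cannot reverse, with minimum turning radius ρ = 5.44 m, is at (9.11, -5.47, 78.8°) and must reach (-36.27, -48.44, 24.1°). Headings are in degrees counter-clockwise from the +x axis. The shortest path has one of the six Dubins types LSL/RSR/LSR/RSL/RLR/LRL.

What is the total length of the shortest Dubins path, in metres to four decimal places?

86.5376 m

Let ψ = atan2(Δy, Δx) = atan2(-42.97, -45.38) = -136.5625° be the start→goal bearing.
Normalize: d = |goal − start| / ρ = 62.496122/5.44 = 11.488258, α = (θ_start − ψ) mod 360° = 215.3625° = 3.758785 rad, β = (θ_goal − ψ) mod 360° = 160.6625° = 2.804090 rad.
Common terms: sin α = -0.578748, cos α = -0.815507, sin β = 0.331132, cos β = -0.943585, cos(α−β) = 0.577858, d² = 131.980067. Work in radians in the unit-radius frame; every candidate has L = ρ·(t + p + q).
LSL: p² = 2 + d² − 2cos(α−β) + 2d(sin α − sin β) = 111.918490; p = √p² = 10.579154; φ = atan2(cos β − cos α, d + sin α − sin β) = -0.012107 rad; t = (φ − α) mod 2π = 2.512293 rad, q = (β − φ) mod 2π = 2.816197 rad → L = 5.44·(2.512293 + 10.579154 + 2.816197) = 5.44·15.907644 = 86.537582 m
RSR: p² = 2 + d² − 2cos(α−β) + 2d(sin β − sin α) = 153.730213; p = √p² = 12.398799; φ = atan2(cos α − cos β, d − sin α + sin β) = 0.010330 rad; t = (α − φ) mod 2π = 3.748455 rad, q = (φ − β) mod 2π = 3.489425 rad → L = 5.44·(3.748455 + 12.398799 + 3.489425) = 5.44·19.636679 = 106.823535 m
LSR: p² = d² − 2 + 2cos(α−β) + 2d(sin α + sin β) = 125.446427; p = √p² = 11.200287; φ = atan2(−cos α − cos β, d + sin α + sin β) − atan2(−2, p) = 0.331939 rad; t = (φ − α) mod 2π = 2.856339 rad, q = (φ − β) mod 2π = 3.811035 rad → L = 5.44·(2.856339 + 11.200287 + 3.811035) = 5.44·17.867661 = 97.200075 m
RSL: p² = d² − 2 + 2cos(α−β) − 2d(sin α + sin β) = 136.825137; p = √p² = 11.697228; φ = atan2(cos α + cos β, d − sin α − sin β) − atan2(2, p) = -0.318126 rad; t = (α − φ) mod 2π = 4.076911 rad, q = (β − φ) mod 2π = 3.122216 rad → L = 5.44·(4.076911 + 11.697228 + 3.122216) = 5.44·18.896354 = 102.796165 m
RLR: c = (6 − d² + 2cos(α−β) + 2d(sin α − sin β))/8 = -18.216277, |c| > 1 → infeasible
LRL: c = (6 − d² + 2cos(α−β) − 2d(sin α − sin β))/8 = -12.989811, |c| > 1 → infeasible
Shortest: LSL with L = 86.537582 m ≈ 86.5376 m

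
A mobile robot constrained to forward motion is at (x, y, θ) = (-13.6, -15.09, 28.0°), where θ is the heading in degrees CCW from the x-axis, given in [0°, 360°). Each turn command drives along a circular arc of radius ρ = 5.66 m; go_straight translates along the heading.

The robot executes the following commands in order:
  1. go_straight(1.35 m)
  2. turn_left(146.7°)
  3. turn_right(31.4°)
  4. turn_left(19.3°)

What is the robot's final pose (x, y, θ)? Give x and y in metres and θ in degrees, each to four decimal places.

(-19.0921, -1.8622, 162.6000°)

set_pose: (x, y, θ) = (-13.6000, -15.0900, 28.0000°), ρ = 5.66
go_straight(1.35): x += 1.35·cos θ, y += 1.35·sin θ → (-12.4080, -14.4562, 28.0000°)
turn_left(146.7°): centre at ρ to the left, rotate +146.7° → (-14.5424, -3.8229, 174.7000°)
turn_right(31.4°): centre at ρ to the right, rotate −31.4° → (-17.4022, -2.7252, 143.3000°)
turn_left(19.3°): centre at ρ to the left, rotate +19.3° → (-19.0921, -1.8622, 162.6000°)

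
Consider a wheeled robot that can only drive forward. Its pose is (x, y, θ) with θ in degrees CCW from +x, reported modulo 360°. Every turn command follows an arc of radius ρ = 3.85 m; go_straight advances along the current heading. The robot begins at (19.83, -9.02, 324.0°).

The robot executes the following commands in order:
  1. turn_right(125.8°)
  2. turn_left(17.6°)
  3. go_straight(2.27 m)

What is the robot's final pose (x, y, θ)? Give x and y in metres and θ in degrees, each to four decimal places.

set_pose: (x, y, θ) = (19.8300, -9.0200, 324.0000°), ρ = 3.85
turn_right(125.8°): centre at ρ to the right, rotate −125.8° → (18.7695, -15.7921, 198.2000°)
turn_left(17.6°): centre at ρ to the left, rotate +17.6° → (17.7199, -16.3269, 215.8000°)
go_straight(2.27): x += 2.27·cos θ, y += 2.27·sin θ → (15.8788, -17.6548, 215.8000°)

(15.8788, -17.6548, 215.8000°)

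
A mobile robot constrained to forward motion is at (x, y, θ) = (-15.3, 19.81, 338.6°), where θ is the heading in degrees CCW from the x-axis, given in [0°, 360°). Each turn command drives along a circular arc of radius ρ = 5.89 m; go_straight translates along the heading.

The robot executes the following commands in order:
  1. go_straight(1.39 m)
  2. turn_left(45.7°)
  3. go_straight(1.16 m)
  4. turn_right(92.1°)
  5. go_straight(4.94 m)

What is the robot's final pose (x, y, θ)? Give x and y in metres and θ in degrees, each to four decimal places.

(1.3681, 12.1794, 292.2000°)

set_pose: (x, y, θ) = (-15.3000, 19.8100, 338.6000°), ρ = 5.89
go_straight(1.39): x += 1.39·cos θ, y += 1.39·sin θ → (-14.0058, 19.3028, 338.6000°)
turn_left(45.7°): centre at ρ to the left, rotate +45.7° → (-9.4329, 19.4186, 384.3000° ≡ 24.3000°)
go_straight(1.16): x += 1.16·cos θ, y += 1.16·sin θ → (-8.3757, 19.8959, 24.3000°)
turn_right(92.1°): centre at ρ to the right, rotate −92.1° → (-0.4985, 16.7532, -67.8000° ≡ 292.2000°)
go_straight(4.94): x += 4.94·cos θ, y += 4.94·sin θ → (1.3681, 12.1794, 292.2000°)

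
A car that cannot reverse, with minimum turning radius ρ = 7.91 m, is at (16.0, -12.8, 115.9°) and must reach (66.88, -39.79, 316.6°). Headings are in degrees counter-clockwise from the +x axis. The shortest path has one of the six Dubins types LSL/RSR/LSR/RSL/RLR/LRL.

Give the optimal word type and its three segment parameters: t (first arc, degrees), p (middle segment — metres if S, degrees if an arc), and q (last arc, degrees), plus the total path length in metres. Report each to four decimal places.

Let ψ = atan2(Δy, Δx) = atan2(-26.99, 50.88) = -27.9443° be the start→goal bearing.
Normalize: d = |goal − start| / ρ = 57.595438/7.91 = 7.281345, α = (θ_start − ψ) mod 360° = 143.8443° = 2.510557 rad, β = (θ_goal − ψ) mod 360° = 344.5443° = 6.013433 rad.
Common terms: sin α = 0.589981, cos α = -0.807417, sin β = -0.266493, cos β = 0.963837, cos(α−β) = -0.935444, d² = 53.017984. Work in radians in the unit-radius frame; every candidate has L = ρ·(t + p + q).
LSL: p² = 2 + d² − 2cos(α−β) + 2d(sin α − sin β) = 69.361433; p = √p² = 8.328351; φ = atan2(cos β − cos α, d + sin α − sin β) = 0.214314 rad; t = (φ − α) mod 2π = 3.986943 rad, q = (β − φ) mod 2π = 5.799119 rad → L = 7.91·(3.986943 + 8.328351 + 5.799119) = 7.91·18.114412 = 143.285001 m
RSR: p² = 2 + d² − 2cos(α−β) + 2d(sin β − sin α) = 44.416310; p = √p² = 6.664556; φ = atan2(cos α − cos β, d − sin α + sin β) = -0.269005 rad; t = (α − φ) mod 2π = 2.779562 rad, q = (φ − β) mod 2π = 0.000747 rad → L = 7.91·(2.779562 + 6.664556 + 0.000747) = 7.91·9.444866 = 74.708888 m
LSR: p² = d² − 2 + 2cos(α−β) + 2d(sin α + sin β) = 53.857957; p = √p² = 7.338798; φ = atan2(−cos α − cos β, d + sin α + sin β) − atan2(−2, p) = 0.245497 rad; t = (φ − α) mod 2π = 4.018126 rad, q = (φ − β) mod 2π = 0.515250 rad → L = 7.91·(4.018126 + 7.338798 + 0.515250) = 7.91·11.872173 = 93.908891 m
RSL: p² = d² − 2 + 2cos(α−β) − 2d(sin α + sin β) = 44.436234; p = √p² = 6.666051; φ = atan2(cos α + cos β, d − sin α − sin β) − atan2(2, p) = -0.269005 rad; t = (α − φ) mod 2π = 2.779562 rad, q = (β − φ) mod 2π = 6.282438 rad → L = 7.91·(2.779562 + 6.666051 + 6.282438) = 7.91·15.728051 = 124.408884 m
RLR: c = (6 − d² + 2cos(α−β) + 2d(sin α − sin β))/8 = -4.552039, |c| > 1 → infeasible
LRL: c = (6 − d² + 2cos(α−β) − 2d(sin α − sin β))/8 = -7.670179, |c| > 1 → infeasible
Shortest: RSR with L = 74.708888 m ≈ 74.7089 m
Convert RSR to answer units (arcs ×180/π): t = 2.779562·180/π = 159.2572°, p = ρ·p = 7.91·6.664556 = 52.7166 m, q = 0.000747·180/π = 0.0428°, L = 74.7089 m.

RSR: t = 159.2572°, p = 52.7166 m, q = 0.0428°, L = 74.7089 m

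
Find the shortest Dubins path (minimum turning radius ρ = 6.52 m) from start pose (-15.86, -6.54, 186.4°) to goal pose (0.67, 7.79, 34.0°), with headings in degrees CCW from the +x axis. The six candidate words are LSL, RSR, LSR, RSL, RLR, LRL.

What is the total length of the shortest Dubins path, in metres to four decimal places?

38.6931 m

Let ψ = atan2(Δy, Δx) = atan2(14.33, 16.53) = 40.9223° be the start→goal bearing.
Normalize: d = |goal − start| / ρ = 21.876695/6.52 = 3.355321, α = (θ_start − ψ) mod 360° = 145.4777° = 2.539065 rad, β = (θ_goal − ψ) mod 360° = 353.0777° = 6.162368 rad.
Common terms: sin α = 0.566727, cos α = -0.823906, sin β = -0.120523, cos β = 0.992711, cos(α−β) = -0.886204, d² = 11.258182. Work in radians in the unit-radius frame; every candidate has L = ρ·(t + p + q).
LSL: p² = 2 + d² − 2cos(α−β) + 2d(sin α − sin β) = 19.642479; p = √p² = 4.431984; φ = atan2(cos β − cos α, d + sin α − sin β) = 0.422331 rad; t = (φ − α) mod 2π = 4.166452 rad, q = (β − φ) mod 2π = 5.740037 rad → L = 6.52·(4.166452 + 4.431984 + 5.740037) = 6.52·14.338472 = 93.486841 m
RSR: p² = 2 + d² − 2cos(α−β) + 2d(sin β − sin α) = 10.418698; p = √p² = 3.227801; φ = atan2(cos α − cos β, d − sin α + sin β) = -0.597773 rad; t = (α − φ) mod 2π = 3.136838 rad, q = (φ − β) mod 2π = 5.806229 rad → L = 6.52·(3.136838 + 3.227801 + 5.806229) = 6.52·12.170868 = 79.354059 m
LSR: p² = d² − 2 + 2cos(α−β) + 2d(sin α + sin β) = 10.480088; p = √p² = 3.237296; φ = atan2(−cos α − cos β, d + sin α + sin β) − atan2(−2, p) = 0.509029 rad; t = (φ − α) mod 2π = 4.253150 rad, q = (φ − β) mod 2π = 0.629846 rad → L = 6.52·(4.253150 + 3.237296 + 0.629846) = 6.52·8.120292 = 52.944306 m
RSL: p² = d² − 2 + 2cos(α−β) − 2d(sin α + sin β) = 4.491461; p = √p² = 2.119307; φ = atan2(cos α + cos β, d − sin α − sin β) − atan2(2, p) = -0.698482 rad; t = (α − φ) mod 2π = 3.237547 rad, q = (β − φ) mod 2π = 0.577665 rad → L = 6.52·(3.237547 + 2.119307 + 0.577665) = 6.52·5.934519 = 38.693065 m
RLR: c = (6 − d² + 2cos(α−β) + 2d(sin α − sin β))/8 = -0.302337; p = 2π − arccos c = 4.405245 rad; φ = atan2(cos α − cos β, d − sin α + sin β) = -0.597773 rad; t = (α − φ + p/2) mod 2π = 5.339460 rad, q = (α − β − t + p) mod 2π = 1.725667 rad → L = 6.52·(5.339460 + 4.405245 + 1.725667) = 6.52·11.470372 = 74.786827 m
LRL: c = (6 − d² + 2cos(α−β) − 2d(sin α − sin β))/8 = -1.455310, |c| > 1 → infeasible
Shortest: RSL with L = 38.693065 m ≈ 38.6931 m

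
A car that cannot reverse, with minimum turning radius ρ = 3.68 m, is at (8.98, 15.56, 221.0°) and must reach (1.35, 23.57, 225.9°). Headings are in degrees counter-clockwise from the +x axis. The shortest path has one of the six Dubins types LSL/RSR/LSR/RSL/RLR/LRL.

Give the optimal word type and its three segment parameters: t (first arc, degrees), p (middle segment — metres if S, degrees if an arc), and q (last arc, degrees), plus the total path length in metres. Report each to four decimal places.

Let ψ = atan2(Δy, Δx) = atan2(8.01, -7.63) = 133.6082° be the start→goal bearing.
Normalize: d = |goal − start| / ρ = 11.062414/3.68 = 3.006091, α = (θ_start − ψ) mod 360° = 87.3918° = 1.525275 rad, β = (θ_goal − ψ) mod 360° = 92.2918° = 1.610796 rad.
Common terms: sin α = 0.998964, cos α = 0.045506, sin β = 0.999200, cos β = -0.039989, cos(α−β) = 0.996345, d² = 9.036581. Work in radians in the unit-radius frame; every candidate has L = ρ·(t + p + q).
LSL: p² = 2 + d² − 2cos(α−β) + 2d(sin α − sin β) = 9.042472; p = √p² = 3.007070; φ = atan2(cos β − cos α, d + sin α − sin β) = -0.028435 rad; t = (φ − α) mod 2π = 4.729475 rad, q = (β − φ) mod 2π = 1.639231 rad → L = 3.68·(4.729475 + 3.007070 + 1.639231) = 3.68·9.375777 = 34.502858 m
RSR: p² = 2 + d² − 2cos(α−β) + 2d(sin β − sin α) = 9.045310; p = √p² = 3.007542; φ = atan2(cos α − cos β, d − sin α + sin β) = 0.028431 rad; t = (α − φ) mod 2π = 1.496844 rad, q = (φ − β) mod 2π = 4.700820 rad → L = 3.68·(1.496844 + 3.007542 + 4.700820) = 3.68·9.205206 = 33.875159 m
LSR: p² = d² − 2 + 2cos(α−β) + 2d(sin α + sin β) = 21.042598; p = √p² = 4.587221; φ = atan2(−cos α − cos β, d + sin α + sin β) − atan2(−2, p) = 0.410043 rad; t = (φ − α) mod 2π = 5.167953 rad, q = (φ − β) mod 2π = 5.082432 rad → L = 3.68·(5.167953 + 4.587221 + 5.082432) = 3.68·14.837607 = 54.602393 m
RSL: p² = d² − 2 + 2cos(α−β) − 2d(sin α + sin β) = -2.984054 < 0 → infeasible
RLR: c = (6 − d² + 2cos(α−β) + 2d(sin α − sin β))/8 = -0.130664; p = 2π − arccos c = 4.581351 rad; φ = atan2(cos α − cos β, d − sin α + sin β) = 0.028431 rad; t = (α − φ + p/2) mod 2π = 3.787520 rad, q = (α − β − t + p) mod 2π = 0.708310 rad → L = 3.68·(3.787520 + 4.581351 + 0.708310) = 3.68·9.077180 = 33.404022 m
LRL: c = (6 − d² + 2cos(α−β) − 2d(sin α − sin β))/8 = -0.130309; p = 2π − arccos c = 4.581708 rad; φ = atan2(cos β − cos α, d + sin α − sin β) = -0.028435 rad; t = (φ − α + p/2) mod 2π = 0.737144 rad, q = (β − α − t + p) mod 2π = 3.930085 rad → L = 3.68·(0.737144 + 4.581708 + 3.930085) = 3.68·9.248938 = 34.036091 m
Shortest: RLR with L = 33.404022 m ≈ 33.4040 m
Convert RLR to answer units (arcs ×180/π): t = 3.787520·180/π = 217.0089°, p = 4.581351·180/π = 262.4921°, q = 0.708310·180/π = 40.5832°, L = 33.4040 m.

RLR: t = 217.0089°, p = 262.4921°, q = 40.5832°, L = 33.4040 m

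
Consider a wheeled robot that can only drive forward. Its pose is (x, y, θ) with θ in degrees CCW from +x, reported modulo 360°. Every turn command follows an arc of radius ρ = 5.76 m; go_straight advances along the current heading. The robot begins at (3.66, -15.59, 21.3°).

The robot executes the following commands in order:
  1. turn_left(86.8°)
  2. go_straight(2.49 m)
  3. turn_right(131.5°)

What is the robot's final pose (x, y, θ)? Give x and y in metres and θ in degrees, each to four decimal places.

set_pose: (x, y, θ) = (3.6600, -15.5900, 21.3000°), ρ = 5.76
turn_left(86.8°): centre at ρ to the left, rotate +86.8° → (7.0426, -8.4340, 108.1000°)
go_straight(2.49): x += 2.49·cos θ, y += 2.49·sin θ → (6.2691, -6.0672, 108.1000°)
turn_right(131.5°): centre at ρ to the right, rotate −131.5° → (14.0316, 1.0086, -23.4000° ≡ 336.6000°)

(14.0316, 1.0086, 336.6000°)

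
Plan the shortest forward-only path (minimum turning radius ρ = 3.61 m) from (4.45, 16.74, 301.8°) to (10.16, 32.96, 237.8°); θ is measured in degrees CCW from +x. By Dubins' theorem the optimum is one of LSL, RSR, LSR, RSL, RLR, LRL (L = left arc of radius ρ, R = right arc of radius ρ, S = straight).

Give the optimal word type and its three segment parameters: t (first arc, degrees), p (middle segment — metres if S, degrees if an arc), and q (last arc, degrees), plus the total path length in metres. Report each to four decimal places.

Let ψ = atan2(Δy, Δx) = atan2(16.22, 5.71) = 70.6062° be the start→goal bearing.
Normalize: d = |goal − start| / ρ = 17.195712/3.61 = 4.763355, α = (θ_start − ψ) mod 360° = 231.1938° = 4.035094 rad, β = (θ_goal − ψ) mod 360° = 167.1938° = 2.918083 rad.
Common terms: sin α = -0.779270, cos α = -0.626688, sin β = 0.221654, cos β = -0.975125, cos(α−β) = 0.438371, d² = 22.689551. Work in radians in the unit-radius frame; every candidate has L = ρ·(t + p + q).
LSL: p² = 2 + d² − 2cos(α−β) + 2d(sin α − sin β) = 14.277296; p = √p² = 3.778531; φ = atan2(cos β − cos α, d + sin α − sin β) = -0.092346 rad; t = (φ − α) mod 2π = 2.155745 rad, q = (β − φ) mod 2π = 3.010429 rad → L = 3.61·(2.155745 + 3.778531 + 3.010429) = 3.61·8.944706 = 32.290387 m
RSR: p² = 2 + d² − 2cos(α−β) + 2d(sin β − sin α) = 33.348322; p = √p² = 5.774801; φ = atan2(cos α − cos β, d − sin α + sin β) = 0.060374 rad; t = (α − φ) mod 2π = 3.974719 rad, q = (φ − β) mod 2π = 3.425477 rad → L = 3.61·(3.974719 + 5.774801 + 3.425477) = 3.61·13.174997 = 47.561738 m
LSR: p² = d² − 2 + 2cos(α−β) + 2d(sin α + sin β) = 16.254039; p = √p² = 4.031630; φ = atan2(−cos α − cos β, d + sin α + sin β) − atan2(−2, p) = 0.824406 rad; t = (φ − α) mod 2π = 3.072498 rad, q = (φ − β) mod 2π = 4.189509 rad → L = 3.61·(3.072498 + 4.031630 + 4.189509) = 3.61·11.293636 = 40.770027 m
RSL: p² = d² − 2 + 2cos(α−β) − 2d(sin α + sin β) = 26.878548; p = √p² = 5.184453; φ = atan2(cos α + cos β, d − sin α − sin β) − atan2(2, p) = -0.660587 rad; t = (α − φ) mod 2π = 4.695680 rad, q = (β − φ) mod 2π = 3.578670 rad → L = 3.61·(4.695680 + 5.184453 + 3.578670) = 3.61·13.458802 = 48.586277 m
RLR: c = (6 − d² + 2cos(α−β) + 2d(sin α − sin β))/8 = -3.168540, |c| > 1 → infeasible
LRL: c = (6 − d² + 2cos(α−β) − 2d(sin α − sin β))/8 = -0.784662; p = 2π − arccos c = 3.810238 rad; φ = atan2(cos β − cos α, d + sin α − sin β) = -0.092346 rad; t = (φ − α + p/2) mod 2π = 4.060865 rad, q = (β − α − t + p) mod 2π = 4.915548 rad → L = 3.61·(4.060865 + 3.810238 + 4.915548) = 3.61·12.786651 = 46.159810 m
Shortest: LSL with L = 32.290387 m ≈ 32.2904 m
Convert LSL to answer units (arcs ×180/π): t = 2.155745·180/π = 123.5151°, p = ρ·p = 3.61·3.778531 = 13.6405 m, q = 3.010429·180/π = 172.4849°, L = 32.2904 m.

LSL: t = 123.5151°, p = 13.6405 m, q = 172.4849°, L = 32.2904 m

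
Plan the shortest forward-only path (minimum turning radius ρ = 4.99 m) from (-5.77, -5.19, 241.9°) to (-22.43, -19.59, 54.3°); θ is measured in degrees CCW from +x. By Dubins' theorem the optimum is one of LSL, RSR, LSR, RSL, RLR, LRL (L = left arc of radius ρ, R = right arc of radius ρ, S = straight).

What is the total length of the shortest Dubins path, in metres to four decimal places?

37.6458 m

Let ψ = atan2(Δy, Δx) = atan2(-14.40, -16.66) = -139.1616° be the start→goal bearing.
Normalize: d = |goal − start| / ρ = 22.020799/4.99 = 4.412986, α = (θ_start − ψ) mod 360° = 21.0616° = 0.367595 rad, β = (θ_goal − ψ) mod 360° = 193.4616° = 3.376543 rad.
Common terms: sin α = 0.359372, cos α = 0.933194, sin β = -0.232794, cos β = -0.972526, cos(α−β) = -0.991216, d² = 19.474444. Work in radians in the unit-radius frame; every candidate has L = ρ·(t + p + q).
LSL: p² = 2 + d² − 2cos(α−β) + 2d(sin α − sin β) = 28.683320; p = √p² = 5.355681; φ = atan2(cos β − cos α, d + sin α − sin β) = -0.363804 rad; t = (φ − α) mod 2π = 5.551787 rad, q = (β − φ) mod 2π = 3.740346 rad → L = 4.99·(5.551787 + 5.355681 + 3.740346) = 4.99·14.647814 = 73.092592 m
RSR: p² = 2 + d² − 2cos(α−β) + 2d(sin β − sin α) = 18.230430; p = √p² = 4.269711; φ = atan2(cos α − cos β, d − sin α + sin β) = 0.462665 rad; t = (α − φ) mod 2π = 6.188115 rad, q = (φ − β) mod 2π = 3.369308 rad → L = 4.99·(6.188115 + 4.269711 + 3.369308) = 4.99·13.827134 = 68.997397 m
LSR: p² = d² − 2 + 2cos(α−β) + 2d(sin α + sin β) = 16.609185; p = √p² = 4.075437; φ = atan2(−cos α − cos β, d + sin α + sin β) − atan2(−2, p) = 0.464880 rad; t = (φ − α) mod 2π = 0.097285 rad, q = (φ − β) mod 2π = 3.371523 rad → L = 4.99·(0.097285 + 4.075437 + 3.371523) = 4.99·7.544245 = 37.645781 m
RSL: p² = d² − 2 + 2cos(α−β) − 2d(sin α + sin β) = 14.374841; p = √p² = 3.791417; φ = atan2(cos α + cos β, d − sin α − sin β) − atan2(2, p) = -0.494586 rad; t = (α − φ) mod 2π = 0.862181 rad, q = (β − φ) mod 2π = 3.871129 rad → L = 4.99·(0.862181 + 3.791417 + 3.871129) = 4.99·8.524727 = 42.538386 m
RLR: c = (6 − d² + 2cos(α−β) + 2d(sin α − sin β))/8 = -1.278804, |c| > 1 → infeasible
LRL: c = (6 − d² + 2cos(α−β) − 2d(sin α − sin β))/8 = -2.585415, |c| > 1 → infeasible
Shortest: LSR with L = 37.645781 m ≈ 37.6458 m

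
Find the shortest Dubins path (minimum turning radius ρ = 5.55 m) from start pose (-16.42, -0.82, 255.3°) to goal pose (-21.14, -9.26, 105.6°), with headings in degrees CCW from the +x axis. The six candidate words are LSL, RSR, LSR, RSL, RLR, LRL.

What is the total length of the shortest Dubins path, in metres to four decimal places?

Let ψ = atan2(Δy, Δx) = atan2(-8.44, -4.72) = -119.2157° be the start→goal bearing.
Normalize: d = |goal − start| / ρ = 9.670160/5.55 = 1.742371, α = (θ_start − ψ) mod 360° = 14.5157° = 0.253347 rad, β = (θ_goal − ψ) mod 360° = 224.8157° = 3.923775 rad.
Common terms: sin α = 0.250646, cos α = 0.968079, sin β = -0.704829, cos β = -0.709377, cos(α−β) = -0.863396, d² = 3.035857. Work in radians in the unit-radius frame; every candidate has L = ρ·(t + p + q).
LSL: p² = 2 + d² − 2cos(α−β) + 2d(sin α − sin β) = 10.092233; p = √p² = 3.176828; φ = atan2(cos β − cos α, d + sin α − sin β) = -0.556278 rad; t = (φ − α) mod 2π = 5.473560 rad, q = (β − φ) mod 2π = 4.480052 rad → L = 5.55·(5.473560 + 3.176828 + 4.480052) = 5.55·13.130440 = 72.873943 m
RSR: p² = 2 + d² − 2cos(α−β) + 2d(sin β − sin α) = 3.433064; p = √p² = 1.852853; φ = atan2(cos α − cos β, d − sin α + sin β) = 1.132172 rad; t = (α − φ) mod 2π = 5.404361 rad, q = (φ − β) mod 2π = 3.491583 rad → L = 5.55·(5.404361 + 1.852853 + 3.491583) = 5.55·10.748796 = 59.655818 m
LSR: p² = d² − 2 + 2cos(α−β) + 2d(sin α + sin β) = -2.273645 < 0 → infeasible
RSL: p² = d² − 2 + 2cos(α−β) − 2d(sin α + sin β) = 0.891778; p = √p² = 0.944340; φ = atan2(cos α + cos β, d − sin α − sin β) − atan2(2, p) = -1.012424 rad; t = (α − φ) mod 2π = 1.265771 rad, q = (β − φ) mod 2π = 4.936198 rad → L = 5.55·(1.265771 + 0.944340 + 4.936198) = 5.55·7.146309 = 39.662017 m
RLR: c = (6 − d² + 2cos(α−β) + 2d(sin α − sin β))/8 = 0.570867; p = 2π − arccos c = 5.319950 rad; φ = atan2(cos α − cos β, d − sin α + sin β) = 1.132172 rad; t = (α − φ + p/2) mod 2π = 1.781151 rad, q = (α − β − t + p) mod 2π = 6.151558 rad → L = 5.55·(1.781151 + 5.319950 + 6.151558) = 5.55·13.252659 = 73.552256 m
LRL: c = (6 − d² + 2cos(α−β) − 2d(sin α − sin β))/8 = -0.261529; p = 2π − arccos c = 4.447783 rad; φ = atan2(cos β − cos α, d + sin α − sin β) = -0.556278 rad; t = (φ − α + p/2) mod 2π = 1.414266 rad, q = (β − α − t + p) mod 2π = 0.420759 rad → L = 5.55·(1.414266 + 4.447783 + 0.420759) = 5.55·6.282808 = 34.869583 m
Shortest: LRL with L = 34.869583 m ≈ 34.8696 m

34.8696 m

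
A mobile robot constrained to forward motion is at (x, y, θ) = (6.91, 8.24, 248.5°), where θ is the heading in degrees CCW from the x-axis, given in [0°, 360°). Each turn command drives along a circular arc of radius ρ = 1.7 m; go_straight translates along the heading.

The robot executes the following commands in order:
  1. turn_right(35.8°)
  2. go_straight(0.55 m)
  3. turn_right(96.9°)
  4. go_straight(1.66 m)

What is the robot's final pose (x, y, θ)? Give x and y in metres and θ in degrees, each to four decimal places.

(2.6124, 9.3206, 115.8000°)

set_pose: (x, y, θ) = (6.9100, 8.2400, 248.5000°), ρ = 1.7
turn_right(35.8°): centre at ρ to the right, rotate −35.8° → (6.2467, 7.4325, 212.7000°)
go_straight(0.55): x += 0.55·cos θ, y += 0.55·sin θ → (5.7839, 7.1354, 212.7000°)
turn_right(96.9°): centre at ρ to the right, rotate −96.9° → (3.3349, 7.8260, 115.8000°)
go_straight(1.66): x += 1.66·cos θ, y += 1.66·sin θ → (2.6124, 9.3206, 115.8000°)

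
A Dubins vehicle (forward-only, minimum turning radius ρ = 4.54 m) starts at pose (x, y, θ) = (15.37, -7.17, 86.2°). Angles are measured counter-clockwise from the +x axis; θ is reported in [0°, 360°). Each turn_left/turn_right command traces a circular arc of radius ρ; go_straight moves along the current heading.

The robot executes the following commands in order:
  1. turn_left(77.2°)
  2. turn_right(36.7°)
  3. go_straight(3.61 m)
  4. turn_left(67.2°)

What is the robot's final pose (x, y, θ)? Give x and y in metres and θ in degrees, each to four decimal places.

set_pose: (x, y, θ) = (15.3700, -7.1700, 86.2000°), ρ = 4.54
turn_left(77.2°): centre at ρ to the left, rotate +77.2° → (12.1370, -2.5183, 163.4000°)
turn_right(36.7°): centre at ρ to the right, rotate −36.7° → (9.7940, -0.8808, 126.7000°)
go_straight(3.61): x += 3.61·cos θ, y += 3.61·sin θ → (7.6365, 2.0136, 126.7000°)
turn_left(67.2°): centre at ρ to the left, rotate +67.2° → (2.9058, 3.7075, 193.9000°)

(2.9058, 3.7075, 193.9000°)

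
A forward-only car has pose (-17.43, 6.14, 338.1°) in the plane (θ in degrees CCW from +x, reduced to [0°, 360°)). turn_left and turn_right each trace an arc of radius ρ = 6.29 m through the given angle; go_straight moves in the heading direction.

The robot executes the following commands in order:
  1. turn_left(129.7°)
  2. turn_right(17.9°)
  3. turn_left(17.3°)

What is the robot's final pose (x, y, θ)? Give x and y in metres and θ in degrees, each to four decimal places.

(-9.6774, 17.7037, 107.2000°)

set_pose: (x, y, θ) = (-17.4300, 6.1400, 338.1000°), ρ = 6.29
turn_left(129.7°): centre at ρ to the left, rotate +129.7° → (-9.0950, 13.8989, 467.8000° ≡ 107.8000°)
turn_right(17.9°): centre at ρ to the right, rotate −17.9° → (-9.3961, 15.8327, 89.9000°)
turn_left(17.3°): centre at ρ to the left, rotate +17.3° → (-9.6774, 17.7037, 107.2000°)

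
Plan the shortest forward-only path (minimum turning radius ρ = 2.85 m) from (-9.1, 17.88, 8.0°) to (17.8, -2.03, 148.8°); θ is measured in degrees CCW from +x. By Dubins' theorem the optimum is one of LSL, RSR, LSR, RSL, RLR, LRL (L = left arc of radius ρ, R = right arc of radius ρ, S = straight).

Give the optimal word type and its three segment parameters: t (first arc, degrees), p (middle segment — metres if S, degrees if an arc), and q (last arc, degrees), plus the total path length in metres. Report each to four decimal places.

Let ψ = atan2(Δy, Δx) = atan2(-19.91, 26.90) = -36.5069° be the start→goal bearing.
Normalize: d = |goal − start| / ρ = 33.466671/2.85 = 11.742692, α = (θ_start − ψ) mod 360° = 44.5069° = 0.776793 rad, β = (θ_goal − ψ) mod 360° = 185.3069° = 3.234216 rad.
Common terms: sin α = 0.700996, cos α = 0.713165, sin β = -0.092491, cos β = -0.995713, cos(α−β) = -0.774944, d² = 137.890809. Work in radians in the unit-radius frame; every candidate has L = ρ·(t + p + q).
LSL: p² = 2 + d² − 2cos(α−β) + 2d(sin α − sin β) = 160.076045; p = √p² = 12.652116; φ = atan2(cos β − cos α, d + sin α − sin β) = -0.135481 rad; t = (φ − α) mod 2π = 5.370912 rad, q = (β − φ) mod 2π = 3.369697 rad → L = 2.85·(5.370912 + 12.652116 + 3.369697) = 2.85·21.392725 = 60.969267 m
RSR: p² = 2 + d² − 2cos(α−β) + 2d(sin β − sin α) = 122.805351; p = √p² = 11.081758; φ = atan2(cos α − cos β, d − sin α + sin β) = 0.154824 rad; t = (α − φ) mod 2π = 0.621968 rad, q = (φ − β) mod 2π = 3.203793 rad → L = 2.85·(0.621968 + 11.081758 + 3.203793) = 2.85·14.907519 = 42.486430 m
LSR: p² = d² − 2 + 2cos(α−β) + 2d(sin α + sin β) = 148.631880; p = √p² = 12.191468; φ = atan2(−cos α − cos β, d + sin α + sin β) − atan2(−2, p) = 0.185473 rad; t = (φ − α) mod 2π = 5.691866 rad, q = (φ − β) mod 2π = 3.234442 rad → L = 2.85·(5.691866 + 12.191468 + 3.234442) = 2.85·21.117775 = 60.185659 m
RSL: p² = d² − 2 + 2cos(α−β) − 2d(sin α + sin β) = 120.049961; p = √p² = 10.956731; φ = atan2(cos α + cos β, d − sin α − sin β) − atan2(2, p) = -0.205920 rad; t = (α − φ) mod 2π = 0.982712 rad, q = (β − φ) mod 2π = 3.440136 rad → L = 2.85·(0.982712 + 10.956731 + 3.440136) = 2.85·15.379580 = 43.831802 m
RLR: c = (6 − d² + 2cos(α−β) + 2d(sin α − sin β))/8 = -14.350669, |c| > 1 → infeasible
LRL: c = (6 − d² + 2cos(α−β) − 2d(sin α − sin β))/8 = -19.009506, |c| > 1 → infeasible
Shortest: RSR with L = 42.486430 m ≈ 42.4864 m
Convert RSR to answer units (arcs ×180/π): t = 0.621968·180/π = 35.6362°, p = ρ·p = 2.85·11.081758 = 31.5830 m, q = 3.203793·180/π = 183.5638°, L = 42.4864 m.

RSR: t = 35.6362°, p = 31.5830 m, q = 183.5638°, L = 42.4864 m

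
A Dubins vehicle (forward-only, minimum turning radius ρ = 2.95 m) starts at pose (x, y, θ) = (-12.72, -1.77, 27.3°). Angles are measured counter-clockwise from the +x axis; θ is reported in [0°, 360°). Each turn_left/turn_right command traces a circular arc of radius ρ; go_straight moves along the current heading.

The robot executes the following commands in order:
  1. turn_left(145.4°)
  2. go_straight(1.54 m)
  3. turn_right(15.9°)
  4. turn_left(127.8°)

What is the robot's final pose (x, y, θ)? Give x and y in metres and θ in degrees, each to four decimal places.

(-20.0299, 0.7328, 284.6000°)

set_pose: (x, y, θ) = (-12.7200, -1.7700, 27.3000°), ρ = 2.95
turn_left(145.4°): centre at ρ to the left, rotate +145.4° → (-13.6982, 3.7775, 172.7000°)
go_straight(1.54): x += 1.54·cos θ, y += 1.54·sin θ → (-15.2257, 3.9732, 172.7000°)
turn_right(15.9°): centre at ρ to the right, rotate −15.9° → (-16.0130, 4.1878, 156.8000°)
turn_left(127.8°): centre at ρ to the left, rotate +127.8° → (-20.0299, 0.7328, 284.6000°)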